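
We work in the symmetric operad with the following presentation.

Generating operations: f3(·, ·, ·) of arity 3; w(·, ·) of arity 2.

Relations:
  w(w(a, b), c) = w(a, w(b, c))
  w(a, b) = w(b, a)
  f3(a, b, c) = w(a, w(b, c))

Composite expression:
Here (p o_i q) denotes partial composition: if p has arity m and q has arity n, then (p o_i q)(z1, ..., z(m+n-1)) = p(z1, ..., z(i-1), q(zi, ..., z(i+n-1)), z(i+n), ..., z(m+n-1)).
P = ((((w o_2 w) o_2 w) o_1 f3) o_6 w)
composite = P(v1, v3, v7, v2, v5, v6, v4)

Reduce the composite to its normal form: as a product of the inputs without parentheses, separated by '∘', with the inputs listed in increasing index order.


v1 ∘ v2 ∘ v3 ∘ v4 ∘ v5 ∘ v6 ∘ v7


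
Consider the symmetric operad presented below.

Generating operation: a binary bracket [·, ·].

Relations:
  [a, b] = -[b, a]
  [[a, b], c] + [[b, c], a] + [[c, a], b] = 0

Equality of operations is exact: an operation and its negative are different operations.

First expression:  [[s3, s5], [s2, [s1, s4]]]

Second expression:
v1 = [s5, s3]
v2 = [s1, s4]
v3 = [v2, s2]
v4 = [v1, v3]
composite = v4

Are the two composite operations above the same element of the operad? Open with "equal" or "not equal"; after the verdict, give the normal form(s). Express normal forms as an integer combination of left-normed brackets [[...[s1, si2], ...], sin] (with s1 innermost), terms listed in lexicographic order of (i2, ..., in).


equal: each reduces to [[[[s1, s4], s2], s3], s5] - [[[[s1, s4], s2], s5], s3]

The first composite normalizes to [[[[s1, s4], s2], s3], s5] - [[[[s1, s4], s2], s5], s3]
The second composite normalizes to [[[[s1, s4], s2], s3], s5] - [[[[s1, s4], s2], s5], s3]
Both agree, so they are equal.


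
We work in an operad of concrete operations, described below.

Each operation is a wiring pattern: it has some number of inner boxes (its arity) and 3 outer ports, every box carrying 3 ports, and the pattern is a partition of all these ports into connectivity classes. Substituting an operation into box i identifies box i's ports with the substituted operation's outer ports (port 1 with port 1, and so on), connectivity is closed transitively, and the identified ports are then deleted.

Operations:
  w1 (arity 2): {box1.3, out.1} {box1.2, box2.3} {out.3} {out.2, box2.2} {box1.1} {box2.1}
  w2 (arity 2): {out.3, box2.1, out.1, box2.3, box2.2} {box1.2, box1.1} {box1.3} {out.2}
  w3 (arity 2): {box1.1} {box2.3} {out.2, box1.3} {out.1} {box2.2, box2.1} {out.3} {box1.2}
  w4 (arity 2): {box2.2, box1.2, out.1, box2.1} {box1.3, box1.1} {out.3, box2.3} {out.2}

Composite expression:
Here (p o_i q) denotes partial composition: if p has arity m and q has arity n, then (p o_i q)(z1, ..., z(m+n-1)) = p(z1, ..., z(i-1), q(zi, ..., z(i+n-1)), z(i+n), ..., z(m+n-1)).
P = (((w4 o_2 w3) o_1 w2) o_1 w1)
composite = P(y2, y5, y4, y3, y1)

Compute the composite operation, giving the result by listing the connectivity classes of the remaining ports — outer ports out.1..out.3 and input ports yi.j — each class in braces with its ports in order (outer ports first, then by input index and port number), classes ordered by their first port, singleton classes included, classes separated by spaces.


Two ports join when wires chain via w4-identified ports.
composing w1 on (y2, y5), with out.j its own outer ports: {out.1, y2.3} {out.2, y5.2} {out.3} {y2.1} {y2.2, y5.3} {y5.1}
composing w2 on (y2, y5, y4), with out.j its own outer ports: {out.1, out.3, y4.1, y4.2, y4.3} {out.2} {y2.1} {y2.2, y5.3} {y2.3, y5.2} {y5.1}
composing w3 on (y3, y1), with out.j its own outer ports: {out.1} {out.2, y3.3} {out.3} {y1.1, y1.2} {y1.3} {y3.1} {y3.2}
composing w4 on (y2, y5, y4, y3, y1), with out.j its own outer ports: {out.1, y3.3} {out.2} {out.3} {y1.1, y1.2} {y1.3} {y2.1} {y2.2, y5.3} {y2.3, y5.2} {y3.1} {y3.2} {y4.1, y4.2, y4.3} {y5.1}

{out.1, y3.3} {out.2} {out.3} {y1.1, y1.2} {y1.3} {y2.1} {y2.2, y5.3} {y2.3, y5.2} {y3.1} {y3.2} {y4.1, y4.2, y4.3} {y5.1}


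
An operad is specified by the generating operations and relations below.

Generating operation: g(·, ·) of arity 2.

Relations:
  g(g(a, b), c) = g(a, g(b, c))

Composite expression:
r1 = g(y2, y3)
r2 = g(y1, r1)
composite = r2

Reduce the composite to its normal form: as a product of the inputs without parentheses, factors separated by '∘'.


y1 ∘ y2 ∘ y3

The g-tree's shape is irrelevant; the y-reading-order decides.
g(y2, y3) unparenthesizes to y2 ∘ y3
g(y1, g(y2, y3)) unparenthesizes to y1 ∘ y2 ∘ y3


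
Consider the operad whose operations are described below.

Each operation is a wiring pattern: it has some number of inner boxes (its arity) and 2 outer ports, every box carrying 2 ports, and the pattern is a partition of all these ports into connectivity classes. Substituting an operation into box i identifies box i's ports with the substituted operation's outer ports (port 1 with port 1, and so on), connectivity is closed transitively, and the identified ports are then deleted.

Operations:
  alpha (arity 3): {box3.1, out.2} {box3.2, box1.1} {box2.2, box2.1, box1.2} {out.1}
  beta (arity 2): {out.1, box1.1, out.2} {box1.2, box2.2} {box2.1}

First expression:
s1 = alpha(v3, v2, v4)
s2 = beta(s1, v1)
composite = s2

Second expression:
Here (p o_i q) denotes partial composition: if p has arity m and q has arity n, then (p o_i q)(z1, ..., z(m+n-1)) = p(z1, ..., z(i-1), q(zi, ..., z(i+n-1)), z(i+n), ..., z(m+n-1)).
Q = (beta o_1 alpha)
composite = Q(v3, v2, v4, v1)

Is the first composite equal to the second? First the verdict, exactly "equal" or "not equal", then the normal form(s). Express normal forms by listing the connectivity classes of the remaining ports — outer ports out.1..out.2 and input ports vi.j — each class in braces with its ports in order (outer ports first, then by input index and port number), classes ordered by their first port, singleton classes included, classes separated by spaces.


Normal form of the first expression: {out.1, out.2} {v1.1} {v1.2, v4.1} {v2.1, v2.2, v3.2} {v3.1, v4.2}
Normal form of the second expression: {out.1, out.2} {v1.1} {v1.2, v4.1} {v2.1, v2.2, v3.2} {v3.1, v4.2}
Same normal form: equal.

equal — both sides give {out.1, out.2} {v1.1} {v1.2, v4.1} {v2.1, v2.2, v3.2} {v3.1, v4.2}


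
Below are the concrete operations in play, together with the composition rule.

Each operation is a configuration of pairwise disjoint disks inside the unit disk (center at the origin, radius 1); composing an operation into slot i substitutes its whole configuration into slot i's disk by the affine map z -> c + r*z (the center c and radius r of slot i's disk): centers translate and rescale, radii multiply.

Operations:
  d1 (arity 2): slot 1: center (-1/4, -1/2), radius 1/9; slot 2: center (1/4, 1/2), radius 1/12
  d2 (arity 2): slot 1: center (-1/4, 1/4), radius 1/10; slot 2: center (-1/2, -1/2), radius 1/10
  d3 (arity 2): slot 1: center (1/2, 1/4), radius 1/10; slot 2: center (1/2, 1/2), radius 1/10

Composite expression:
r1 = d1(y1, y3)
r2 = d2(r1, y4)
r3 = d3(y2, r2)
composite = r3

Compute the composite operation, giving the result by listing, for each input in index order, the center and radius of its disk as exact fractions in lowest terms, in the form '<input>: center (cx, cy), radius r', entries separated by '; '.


y1: center (189/400, 13/25), radius 1/900; y2: center (1/2, 1/4), radius 1/10; y3: center (191/400, 53/100), radius 1/1200; y4: center (9/20, 9/20), radius 1/100

Only the slot chain above each y matters under d3; compose those maps.
y2 passes through 1 substitution, ending at center (1/2, 1/4), radius 1/10
y1 passes through 3 substitutions, ending at center (189/400, 13/25), radius 1/900
y3 passes through 3 substitutions, ending at center (191/400, 53/100), radius 1/1200
y4 passes through 2 substitutions, ending at center (9/20, 9/20), radius 1/100


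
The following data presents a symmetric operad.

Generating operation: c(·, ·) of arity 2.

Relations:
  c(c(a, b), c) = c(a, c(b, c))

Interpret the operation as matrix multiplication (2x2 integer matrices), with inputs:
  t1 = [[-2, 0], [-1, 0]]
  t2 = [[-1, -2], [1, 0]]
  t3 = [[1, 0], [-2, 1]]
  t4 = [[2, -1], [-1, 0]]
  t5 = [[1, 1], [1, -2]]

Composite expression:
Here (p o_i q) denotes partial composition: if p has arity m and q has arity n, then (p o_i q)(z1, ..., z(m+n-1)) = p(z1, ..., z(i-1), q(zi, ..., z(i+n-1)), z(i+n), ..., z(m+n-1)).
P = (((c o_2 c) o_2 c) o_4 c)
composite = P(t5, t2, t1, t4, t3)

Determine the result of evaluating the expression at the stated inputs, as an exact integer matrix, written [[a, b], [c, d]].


c(t2, t1) = [[4, 0], [-2, 0]]
c(t4, t3) = [[4, -1], [-1, 0]]
c(c(t2, t1), c(t4, t3)) = [[16, -4], [-8, 2]]
c(t5, c(c(t2, t1), c(t4, t3))) = [[8, -2], [32, -8]]

[[8, -2], [32, -8]]


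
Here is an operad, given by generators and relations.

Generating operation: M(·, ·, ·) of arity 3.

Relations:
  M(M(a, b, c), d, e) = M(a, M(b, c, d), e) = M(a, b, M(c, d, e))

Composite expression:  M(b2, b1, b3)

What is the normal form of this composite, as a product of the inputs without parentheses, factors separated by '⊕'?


The M-tree's shape is irrelevant; the b-reading-order decides.
M(b2, b1, b3) spells out as b2 ⊕ b1 ⊕ b3

b2 ⊕ b1 ⊕ b3


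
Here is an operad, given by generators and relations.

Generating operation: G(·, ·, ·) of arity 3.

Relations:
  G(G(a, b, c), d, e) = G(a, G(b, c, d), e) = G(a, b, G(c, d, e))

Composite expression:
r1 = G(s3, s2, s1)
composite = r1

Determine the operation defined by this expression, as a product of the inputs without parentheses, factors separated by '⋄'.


s3 ⋄ s2 ⋄ s1


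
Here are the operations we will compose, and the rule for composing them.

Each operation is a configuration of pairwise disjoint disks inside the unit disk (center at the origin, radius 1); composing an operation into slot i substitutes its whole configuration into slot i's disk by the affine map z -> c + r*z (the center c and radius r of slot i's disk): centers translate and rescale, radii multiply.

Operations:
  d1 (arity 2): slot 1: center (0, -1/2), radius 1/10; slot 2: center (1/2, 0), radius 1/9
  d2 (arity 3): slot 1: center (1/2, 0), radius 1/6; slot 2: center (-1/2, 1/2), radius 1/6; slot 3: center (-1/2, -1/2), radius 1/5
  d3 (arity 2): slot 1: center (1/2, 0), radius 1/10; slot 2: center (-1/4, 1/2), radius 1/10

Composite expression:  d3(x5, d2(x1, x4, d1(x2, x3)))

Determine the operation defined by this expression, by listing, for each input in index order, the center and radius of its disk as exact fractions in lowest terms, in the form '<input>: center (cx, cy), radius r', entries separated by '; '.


x1: center (-1/5, 1/2), radius 1/60; x2: center (-3/10, 11/25), radius 1/500; x3: center (-29/100, 9/20), radius 1/450; x4: center (-3/10, 11/20), radius 1/60; x5: center (1/2, 0), radius 1/10

Follow each x-input down from d3: c' goes to c + r*c', radius to r*r'.
input x5: composing its 1 substitution step yields center (1/2, 0), radius 1/10
input x1: composing its 2 substitution steps yields center (-1/5, 1/2), radius 1/60
input x4: composing its 2 substitution steps yields center (-3/10, 11/20), radius 1/60
input x2: composing its 3 substitution steps yields center (-3/10, 11/25), radius 1/500
input x3: composing its 3 substitution steps yields center (-29/100, 9/20), radius 1/450


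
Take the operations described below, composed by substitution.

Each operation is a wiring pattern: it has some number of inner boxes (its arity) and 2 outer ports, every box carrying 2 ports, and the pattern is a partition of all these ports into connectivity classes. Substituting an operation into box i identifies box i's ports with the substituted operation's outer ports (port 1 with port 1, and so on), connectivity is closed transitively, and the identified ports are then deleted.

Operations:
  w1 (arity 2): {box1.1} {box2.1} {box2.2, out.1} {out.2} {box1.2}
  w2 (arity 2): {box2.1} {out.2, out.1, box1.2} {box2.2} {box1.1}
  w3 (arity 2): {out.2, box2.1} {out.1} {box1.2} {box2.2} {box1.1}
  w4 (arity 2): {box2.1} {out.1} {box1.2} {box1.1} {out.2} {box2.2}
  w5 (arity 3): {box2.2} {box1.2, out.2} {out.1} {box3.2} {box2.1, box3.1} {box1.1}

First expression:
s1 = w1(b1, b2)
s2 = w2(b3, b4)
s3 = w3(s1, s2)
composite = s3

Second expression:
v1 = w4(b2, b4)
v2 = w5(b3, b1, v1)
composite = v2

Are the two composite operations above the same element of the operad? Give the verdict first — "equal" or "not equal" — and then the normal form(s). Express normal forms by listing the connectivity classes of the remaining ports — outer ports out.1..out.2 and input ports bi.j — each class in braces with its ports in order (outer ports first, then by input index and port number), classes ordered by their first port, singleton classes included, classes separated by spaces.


Normal form of the first expression: {out.1} {out.2, b3.2} {b1.1} {b1.2} {b2.1} {b2.2} {b3.1} {b4.1} {b4.2}
Normal form of the second expression: {out.1} {out.2, b3.2} {b1.1} {b1.2} {b2.1} {b2.2} {b3.1} {b4.1} {b4.2}
Both agree, so they are equal.

equal: each reduces to {out.1} {out.2, b3.2} {b1.1} {b1.2} {b2.1} {b2.2} {b3.1} {b4.1} {b4.2}


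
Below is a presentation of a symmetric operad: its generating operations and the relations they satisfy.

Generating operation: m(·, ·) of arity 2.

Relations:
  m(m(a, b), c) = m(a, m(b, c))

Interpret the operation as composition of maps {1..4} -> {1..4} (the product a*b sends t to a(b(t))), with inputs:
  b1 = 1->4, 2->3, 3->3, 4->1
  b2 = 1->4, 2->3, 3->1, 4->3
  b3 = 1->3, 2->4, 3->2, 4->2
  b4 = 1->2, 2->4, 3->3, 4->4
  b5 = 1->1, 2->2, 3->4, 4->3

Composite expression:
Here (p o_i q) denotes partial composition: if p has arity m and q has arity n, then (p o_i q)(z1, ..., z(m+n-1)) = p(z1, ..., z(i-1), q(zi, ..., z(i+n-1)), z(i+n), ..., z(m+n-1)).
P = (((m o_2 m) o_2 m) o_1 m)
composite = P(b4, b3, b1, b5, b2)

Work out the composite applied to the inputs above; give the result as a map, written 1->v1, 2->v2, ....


1->4, 2->3, 3->4, 4->3


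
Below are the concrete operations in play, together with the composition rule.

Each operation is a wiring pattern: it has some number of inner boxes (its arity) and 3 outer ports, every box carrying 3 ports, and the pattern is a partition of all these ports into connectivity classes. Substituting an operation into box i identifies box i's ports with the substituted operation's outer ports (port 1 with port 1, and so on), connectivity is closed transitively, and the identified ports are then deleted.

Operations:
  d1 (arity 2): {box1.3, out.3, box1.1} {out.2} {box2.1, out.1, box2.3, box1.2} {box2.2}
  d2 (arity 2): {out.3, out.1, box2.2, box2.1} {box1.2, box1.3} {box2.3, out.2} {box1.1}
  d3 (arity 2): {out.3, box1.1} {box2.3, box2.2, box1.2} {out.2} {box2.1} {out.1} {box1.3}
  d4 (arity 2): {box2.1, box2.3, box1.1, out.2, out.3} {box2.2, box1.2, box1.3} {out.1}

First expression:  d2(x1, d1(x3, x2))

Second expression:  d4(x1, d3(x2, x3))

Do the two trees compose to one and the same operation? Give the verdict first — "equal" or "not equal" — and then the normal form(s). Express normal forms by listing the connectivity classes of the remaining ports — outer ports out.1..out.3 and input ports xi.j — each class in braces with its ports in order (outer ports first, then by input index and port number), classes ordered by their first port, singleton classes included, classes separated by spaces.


In normal form, the first expression is {out.1, out.3, x2.1, x2.3, x3.2} {out.2, x3.1, x3.3} {x1.1} {x1.2, x1.3} {x2.2}
In normal form, the second expression is {out.1} {out.2, out.3, x1.1, x2.1} {x1.2, x1.3} {x2.2, x3.2, x3.3} {x2.3} {x3.1}
Distinct normal forms: not equal.

not equal: they reduce to {out.1, out.3, x2.1, x2.3, x3.2} {out.2, x3.1, x3.3} {x1.1} {x1.2, x1.3} {x2.2} and {out.1} {out.2, out.3, x1.1, x2.1} {x1.2, x1.3} {x2.2, x3.2, x3.3} {x2.3} {x3.1}


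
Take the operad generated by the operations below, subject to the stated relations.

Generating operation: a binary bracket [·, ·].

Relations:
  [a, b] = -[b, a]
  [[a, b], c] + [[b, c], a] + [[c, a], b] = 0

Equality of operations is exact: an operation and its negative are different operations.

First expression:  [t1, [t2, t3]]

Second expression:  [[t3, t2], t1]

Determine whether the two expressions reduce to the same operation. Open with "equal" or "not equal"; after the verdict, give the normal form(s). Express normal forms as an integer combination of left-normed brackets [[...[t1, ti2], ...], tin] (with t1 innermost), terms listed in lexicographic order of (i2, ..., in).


In normal form, the first expression is [[t1, t2], t3] - [[t1, t3], t2]
In normal form, the second expression is [[t1, t2], t3] - [[t1, t3], t2]
Same normal form: equal.

equal; the common form is [[t1, t2], t3] - [[t1, t3], t2]


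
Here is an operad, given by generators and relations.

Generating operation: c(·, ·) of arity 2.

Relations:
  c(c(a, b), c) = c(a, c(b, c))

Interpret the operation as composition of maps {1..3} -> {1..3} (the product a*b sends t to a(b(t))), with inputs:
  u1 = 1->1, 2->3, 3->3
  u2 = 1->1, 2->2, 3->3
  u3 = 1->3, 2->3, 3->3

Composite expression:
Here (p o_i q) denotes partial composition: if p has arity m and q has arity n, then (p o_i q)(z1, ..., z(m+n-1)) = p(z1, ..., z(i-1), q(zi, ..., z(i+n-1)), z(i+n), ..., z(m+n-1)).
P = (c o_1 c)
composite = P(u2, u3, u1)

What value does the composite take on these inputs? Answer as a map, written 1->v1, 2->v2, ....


c(u2, u3) = 1->3, 2->3, 3->3
c(c(u2, u3), u1) = 1->3, 2->3, 3->3

1->3, 2->3, 3->3


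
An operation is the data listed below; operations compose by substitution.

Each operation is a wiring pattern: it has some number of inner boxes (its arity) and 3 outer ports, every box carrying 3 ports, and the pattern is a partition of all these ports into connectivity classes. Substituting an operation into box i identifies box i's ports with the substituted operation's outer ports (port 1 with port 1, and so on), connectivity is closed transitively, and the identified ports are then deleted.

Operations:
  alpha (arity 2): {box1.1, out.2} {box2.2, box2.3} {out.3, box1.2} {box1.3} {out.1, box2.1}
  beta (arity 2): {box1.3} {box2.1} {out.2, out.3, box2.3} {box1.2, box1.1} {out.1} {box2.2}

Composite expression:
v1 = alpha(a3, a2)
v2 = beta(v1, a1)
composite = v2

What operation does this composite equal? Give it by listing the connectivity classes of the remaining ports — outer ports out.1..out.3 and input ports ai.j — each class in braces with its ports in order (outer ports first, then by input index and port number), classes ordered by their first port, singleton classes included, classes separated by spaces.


Treat the ports identified at beta as solder joints: merge, then drop.
after alpha, the pattern on (a3, a2) reads {out.1, a2.1} {out.2, a3.1} {out.3, a3.2} {a2.2, a2.3} {a3.3} (out.j = its outer ports)
after beta, the pattern on (a3, a2, a1) reads {out.1} {out.2, out.3, a1.3} {a1.1} {a1.2} {a2.1, a3.1} {a2.2, a2.3} {a3.2} {a3.3} (out.j = its outer ports)

{out.1} {out.2, out.3, a1.3} {a1.1} {a1.2} {a2.1, a3.1} {a2.2, a2.3} {a3.2} {a3.3}


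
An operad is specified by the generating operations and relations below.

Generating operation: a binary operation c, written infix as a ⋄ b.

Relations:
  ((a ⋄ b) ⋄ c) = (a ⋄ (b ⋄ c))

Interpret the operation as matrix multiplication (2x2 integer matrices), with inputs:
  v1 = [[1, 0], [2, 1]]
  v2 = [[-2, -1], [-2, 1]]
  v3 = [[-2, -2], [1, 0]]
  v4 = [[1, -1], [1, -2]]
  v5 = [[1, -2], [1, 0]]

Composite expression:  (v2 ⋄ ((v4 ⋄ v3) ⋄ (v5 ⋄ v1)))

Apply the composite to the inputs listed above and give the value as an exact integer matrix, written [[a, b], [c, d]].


[[-24, -20], [-4, -4]]

(v4 ⋄ v3) = [[-3, -2], [-4, -2]]
(v5 ⋄ v1) = [[-3, -2], [1, 0]]
((v4 ⋄ v3) ⋄ (v5 ⋄ v1)) = [[7, 6], [10, 8]]
(v2 ⋄ ((v4 ⋄ v3) ⋄ (v5 ⋄ v1))) = [[-24, -20], [-4, -4]]


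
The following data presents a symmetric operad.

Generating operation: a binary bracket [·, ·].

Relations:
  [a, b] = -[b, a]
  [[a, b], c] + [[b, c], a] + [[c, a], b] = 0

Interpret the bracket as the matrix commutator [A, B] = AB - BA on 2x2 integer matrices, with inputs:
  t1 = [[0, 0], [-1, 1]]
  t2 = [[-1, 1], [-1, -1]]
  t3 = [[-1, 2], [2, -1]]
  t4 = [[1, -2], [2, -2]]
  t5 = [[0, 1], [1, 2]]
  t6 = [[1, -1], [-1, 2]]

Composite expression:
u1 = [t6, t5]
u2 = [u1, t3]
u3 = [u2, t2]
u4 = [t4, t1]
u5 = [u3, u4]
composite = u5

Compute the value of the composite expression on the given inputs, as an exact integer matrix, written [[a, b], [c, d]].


[[-72, 96], [-96, 72]]

[t6, t5] = [[0, -3], [3, 0]]
[[t6, t5], t3] = [[-12, 0], [0, 12]]
[[[t6, t5], t3], t2] = [[0, -24], [-24, 0]]
[t4, t1] = [[2, -2], [1, -2]]
[[[[t6, t5], t3], t2], [t4, t1]] = [[-72, 96], [-96, 72]]


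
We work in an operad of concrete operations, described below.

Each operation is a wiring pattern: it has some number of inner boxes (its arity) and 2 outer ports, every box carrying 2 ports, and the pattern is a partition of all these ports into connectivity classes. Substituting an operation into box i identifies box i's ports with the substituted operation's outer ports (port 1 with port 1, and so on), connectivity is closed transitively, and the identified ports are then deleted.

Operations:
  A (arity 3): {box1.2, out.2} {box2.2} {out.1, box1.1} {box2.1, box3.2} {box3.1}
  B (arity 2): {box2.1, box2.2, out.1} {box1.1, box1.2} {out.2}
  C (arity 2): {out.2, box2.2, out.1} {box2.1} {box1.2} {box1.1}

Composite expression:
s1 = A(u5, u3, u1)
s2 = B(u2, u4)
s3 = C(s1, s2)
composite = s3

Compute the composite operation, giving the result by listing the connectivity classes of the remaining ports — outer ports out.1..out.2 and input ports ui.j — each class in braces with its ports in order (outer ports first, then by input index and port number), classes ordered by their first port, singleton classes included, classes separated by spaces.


{out.1, out.2} {u1.1} {u1.2, u3.1} {u2.1, u2.2} {u3.2} {u4.1, u4.2} {u5.1} {u5.2}

Connectivity passes through glued C-boundaries; trace each wire chain.
through A, on inputs (u5, u3, u1): {out.1, u5.1} {out.2, u5.2} {u1.1} {u1.2, u3.1} {u3.2} (out.j = stage outer ports)
through B, on inputs (u2, u4): {out.1, u4.1, u4.2} {out.2} {u2.1, u2.2} (out.j = stage outer ports)
through C, on inputs (u5, u3, u1, u2, u4): {out.1, out.2} {u1.1} {u1.2, u3.1} {u2.1, u2.2} {u3.2} {u4.1, u4.2} {u5.1} {u5.2} (out.j = stage outer ports)


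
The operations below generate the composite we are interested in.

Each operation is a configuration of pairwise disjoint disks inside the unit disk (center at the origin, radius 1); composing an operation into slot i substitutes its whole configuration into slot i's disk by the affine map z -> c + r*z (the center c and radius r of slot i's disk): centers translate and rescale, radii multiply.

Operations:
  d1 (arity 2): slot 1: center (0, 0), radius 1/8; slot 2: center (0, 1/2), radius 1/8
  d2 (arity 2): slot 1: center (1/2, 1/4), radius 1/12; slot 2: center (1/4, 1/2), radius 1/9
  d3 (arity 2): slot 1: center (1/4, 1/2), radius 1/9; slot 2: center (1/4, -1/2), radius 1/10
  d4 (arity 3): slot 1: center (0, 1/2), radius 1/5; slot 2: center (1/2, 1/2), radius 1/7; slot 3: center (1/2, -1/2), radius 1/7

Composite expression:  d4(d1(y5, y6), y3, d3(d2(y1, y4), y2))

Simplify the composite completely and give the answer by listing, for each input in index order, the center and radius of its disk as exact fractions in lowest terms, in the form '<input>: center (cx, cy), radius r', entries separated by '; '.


Each y-disk chains the slot maps above it in d4; radii multiply.
input y5: applying the 2 nested substitutions gives center (0, 1/2), radius 1/40
input y6: applying the 2 nested substitutions gives center (0, 3/5), radius 1/40
input y3: applying the 1 nested substitution gives center (1/2, 1/2), radius 1/7
input y1: applying the 3 nested substitutions gives center (137/252, -107/252), radius 1/756
input y4: applying the 3 nested substitutions gives center (34/63, -53/126), radius 1/567
input y2: applying the 2 nested substitutions gives center (15/28, -4/7), radius 1/70

y1: center (137/252, -107/252), radius 1/756; y2: center (15/28, -4/7), radius 1/70; y3: center (1/2, 1/2), radius 1/7; y4: center (34/63, -53/126), radius 1/567; y5: center (0, 1/2), radius 1/40; y6: center (0, 3/5), radius 1/40


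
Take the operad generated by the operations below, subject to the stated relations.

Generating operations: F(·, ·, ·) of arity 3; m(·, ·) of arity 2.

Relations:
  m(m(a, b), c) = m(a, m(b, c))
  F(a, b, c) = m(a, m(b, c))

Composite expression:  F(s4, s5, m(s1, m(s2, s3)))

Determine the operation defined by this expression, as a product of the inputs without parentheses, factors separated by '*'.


s4 * s5 * s1 * s2 * s3

The F-tree's shape is irrelevant; the s-reading-order decides.
m(s2, s3) reduces to s2 * s3
m(s1, m(s2, s3)) reduces to s1 * s2 * s3
F(s4, s5, m(s1, m(s2, s3))) reduces to s4 * s5 * s1 * s2 * s3


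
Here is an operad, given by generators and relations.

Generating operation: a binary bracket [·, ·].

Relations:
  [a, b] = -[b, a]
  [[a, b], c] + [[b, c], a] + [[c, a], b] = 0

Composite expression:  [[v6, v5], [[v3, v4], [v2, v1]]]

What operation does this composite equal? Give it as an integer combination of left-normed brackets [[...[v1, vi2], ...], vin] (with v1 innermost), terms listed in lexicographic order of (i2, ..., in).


[[[[[v1, v2], v3], v4], v5], v6] - [[[[[v1, v2], v3], v4], v6], v5] - [[[[[v1, v2], v4], v3], v5], v6] + [[[[[v1, v2], v4], v3], v6], v5]

Left-normed coefficients sit on the v1-initial expansion words.
Composite bracket: [[v6, v5], [[v3, v4], [v2, v1]]]
Each bracket splits as ab - ba, giving 32 signed words (2^5 = 32).
Coefficients come from the v1-initial words:
  v1v2v3v4v5v6 (sign +1) contributes +[[[[[v1, v2], v3], v4], v5], v6]
  v1v2v3v4v6v5 (sign -1) contributes -[[[[[v1, v2], v3], v4], v6], v5]
  v1v2v4v3v5v6 (sign -1) contributes -[[[[[v1, v2], v4], v3], v5], v6]
  v1v2v4v3v6v5 (sign +1) contributes +[[[[[v1, v2], v4], v3], v6], v5]


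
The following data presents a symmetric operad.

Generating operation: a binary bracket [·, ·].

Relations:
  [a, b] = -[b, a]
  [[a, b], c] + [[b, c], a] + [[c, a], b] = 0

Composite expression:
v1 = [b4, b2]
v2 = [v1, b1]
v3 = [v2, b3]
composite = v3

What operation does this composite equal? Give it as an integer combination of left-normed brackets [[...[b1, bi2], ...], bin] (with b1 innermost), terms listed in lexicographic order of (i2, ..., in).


[[[b1, b2], b4], b3] - [[[b1, b4], b2], b3]

Skip Jacobi rewriting: expand, keep b1-initial words, read off terms.
Composite bracket: [[[b4, b2], b1], b3]
Applying ab - ba throughout gives 8 signed words (2^3 = 8).
Coefficients come from the b1-initial words:
  from b1b2b4b3, sign +1: term +[[[b1, b2], b4], b3]
  from b1b4b2b3, sign -1: term -[[[b1, b4], b2], b3]


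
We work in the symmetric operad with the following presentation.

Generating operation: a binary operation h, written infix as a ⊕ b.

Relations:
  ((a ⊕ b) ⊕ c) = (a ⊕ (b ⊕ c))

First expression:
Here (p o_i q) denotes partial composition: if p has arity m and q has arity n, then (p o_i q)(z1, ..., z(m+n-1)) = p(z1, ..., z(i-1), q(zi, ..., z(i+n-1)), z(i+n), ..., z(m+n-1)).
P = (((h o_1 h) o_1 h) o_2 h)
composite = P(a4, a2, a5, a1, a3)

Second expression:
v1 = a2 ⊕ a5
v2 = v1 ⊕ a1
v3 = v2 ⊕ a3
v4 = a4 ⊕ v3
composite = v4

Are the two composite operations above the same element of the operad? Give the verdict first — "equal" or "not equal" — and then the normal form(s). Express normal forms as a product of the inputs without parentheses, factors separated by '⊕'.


equal: each reduces to a4 ⊕ a2 ⊕ a5 ⊕ a1 ⊕ a3

Normal form of the first expression: a4 ⊕ a2 ⊕ a5 ⊕ a1 ⊕ a3
Normal form of the second expression: a4 ⊕ a2 ⊕ a5 ⊕ a1 ⊕ a3
The forms coincide; equal.


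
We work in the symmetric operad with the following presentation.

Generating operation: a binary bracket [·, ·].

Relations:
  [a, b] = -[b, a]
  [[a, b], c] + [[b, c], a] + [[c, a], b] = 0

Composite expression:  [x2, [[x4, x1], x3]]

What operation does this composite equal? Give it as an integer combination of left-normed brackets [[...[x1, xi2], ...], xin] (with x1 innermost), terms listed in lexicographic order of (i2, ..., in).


[[[x1, x4], x3], x2]


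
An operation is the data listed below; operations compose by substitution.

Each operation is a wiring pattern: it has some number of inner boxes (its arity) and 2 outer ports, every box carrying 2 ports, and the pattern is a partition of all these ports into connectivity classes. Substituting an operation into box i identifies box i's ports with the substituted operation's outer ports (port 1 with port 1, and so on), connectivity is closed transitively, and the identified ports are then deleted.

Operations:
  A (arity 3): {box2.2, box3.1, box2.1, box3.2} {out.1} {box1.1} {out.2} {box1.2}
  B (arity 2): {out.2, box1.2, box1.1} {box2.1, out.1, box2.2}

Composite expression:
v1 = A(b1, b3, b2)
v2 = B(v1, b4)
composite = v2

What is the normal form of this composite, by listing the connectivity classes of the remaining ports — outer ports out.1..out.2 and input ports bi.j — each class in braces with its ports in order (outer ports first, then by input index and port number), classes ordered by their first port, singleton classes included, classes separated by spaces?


Two ports join when wires chain via B-identified ports.
A over (b1, b3, b2) gives {out.1} {out.2} {b1.1} {b1.2} {b2.1, b2.2, b3.1, b3.2}, out.j being that stage's outer ports
B over (b1, b3, b2, b4) gives {out.1, b4.1, b4.2} {out.2} {b1.1} {b1.2} {b2.1, b2.2, b3.1, b3.2}, out.j being that stage's outer ports

{out.1, b4.1, b4.2} {out.2} {b1.1} {b1.2} {b2.1, b2.2, b3.1, b3.2}


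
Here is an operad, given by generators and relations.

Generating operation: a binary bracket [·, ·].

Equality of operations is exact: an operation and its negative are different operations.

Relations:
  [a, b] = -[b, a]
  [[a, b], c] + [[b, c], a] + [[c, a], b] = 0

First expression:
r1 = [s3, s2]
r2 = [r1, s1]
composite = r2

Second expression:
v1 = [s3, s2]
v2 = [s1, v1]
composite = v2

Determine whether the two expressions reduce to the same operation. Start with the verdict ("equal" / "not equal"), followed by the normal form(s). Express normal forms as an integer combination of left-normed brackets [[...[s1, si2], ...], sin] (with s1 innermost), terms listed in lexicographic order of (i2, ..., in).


not equal; first: [[s1, s2], s3] - [[s1, s3], s2]; second: -[[s1, s2], s3] + [[s1, s3], s2]

In normal form, the first expression is [[s1, s2], s3] - [[s1, s3], s2]
In normal form, the second expression is -[[s1, s2], s3] + [[s1, s3], s2]
The forms do not match — not equal.


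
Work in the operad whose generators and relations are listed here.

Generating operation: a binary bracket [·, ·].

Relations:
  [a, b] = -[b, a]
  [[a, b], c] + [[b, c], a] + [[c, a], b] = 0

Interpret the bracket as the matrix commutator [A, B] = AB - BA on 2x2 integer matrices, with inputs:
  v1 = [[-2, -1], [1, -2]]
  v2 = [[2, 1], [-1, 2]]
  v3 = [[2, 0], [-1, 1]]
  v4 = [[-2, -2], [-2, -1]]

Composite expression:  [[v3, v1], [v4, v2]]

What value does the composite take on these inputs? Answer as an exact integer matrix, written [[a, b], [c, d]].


[v3, v1] = [[-1, -1], [-1, 1]]
[v4, v2] = [[4, -1], [-1, -4]]
[[v3, v1], [v4, v2]] = [[0, 10], [-10, 0]]

[[0, 10], [-10, 0]]


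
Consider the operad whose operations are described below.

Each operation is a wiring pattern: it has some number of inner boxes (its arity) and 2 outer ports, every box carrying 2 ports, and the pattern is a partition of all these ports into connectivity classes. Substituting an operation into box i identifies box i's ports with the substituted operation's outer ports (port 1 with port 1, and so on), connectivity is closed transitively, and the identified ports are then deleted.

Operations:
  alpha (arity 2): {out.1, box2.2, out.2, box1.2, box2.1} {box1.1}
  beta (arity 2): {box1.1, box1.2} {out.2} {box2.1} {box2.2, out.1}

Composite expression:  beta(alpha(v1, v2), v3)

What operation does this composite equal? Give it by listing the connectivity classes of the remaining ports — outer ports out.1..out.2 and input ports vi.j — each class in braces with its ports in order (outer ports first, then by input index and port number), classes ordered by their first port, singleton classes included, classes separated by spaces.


After gluing at beta, chains via deleted ports link the v-ports.
through alpha, on inputs (v1, v2): {out.1, out.2, v1.2, v2.1, v2.2} {v1.1} (out.j = stage outer ports)
through beta, on inputs (v1, v2, v3): {out.1, v3.2} {out.2} {v1.1} {v1.2, v2.1, v2.2} {v3.1} (out.j = stage outer ports)

{out.1, v3.2} {out.2} {v1.1} {v1.2, v2.1, v2.2} {v3.1}


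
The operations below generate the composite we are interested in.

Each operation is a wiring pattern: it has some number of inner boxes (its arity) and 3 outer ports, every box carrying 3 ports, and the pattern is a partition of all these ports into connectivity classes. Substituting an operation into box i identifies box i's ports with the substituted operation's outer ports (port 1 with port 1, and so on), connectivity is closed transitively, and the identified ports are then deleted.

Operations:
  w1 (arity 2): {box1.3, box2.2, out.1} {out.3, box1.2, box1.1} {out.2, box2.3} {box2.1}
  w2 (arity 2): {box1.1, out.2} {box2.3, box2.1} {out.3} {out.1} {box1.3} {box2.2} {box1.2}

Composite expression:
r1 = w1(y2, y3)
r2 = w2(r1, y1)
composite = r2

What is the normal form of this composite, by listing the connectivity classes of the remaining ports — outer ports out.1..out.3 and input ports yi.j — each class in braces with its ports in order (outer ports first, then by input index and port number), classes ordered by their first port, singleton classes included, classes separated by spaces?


{out.1} {out.2, y2.3, y3.2} {out.3} {y1.1, y1.3} {y1.2} {y2.1, y2.2} {y3.1} {y3.3}

Two ports join when wires chain via w2-identified ports.
composing w1 on (y2, y3), with out.j its own outer ports: {out.1, y2.3, y3.2} {out.2, y3.3} {out.3, y2.1, y2.2} {y3.1}
composing w2 on (y2, y3, y1), with out.j its own outer ports: {out.1} {out.2, y2.3, y3.2} {out.3} {y1.1, y1.3} {y1.2} {y2.1, y2.2} {y3.1} {y3.3}


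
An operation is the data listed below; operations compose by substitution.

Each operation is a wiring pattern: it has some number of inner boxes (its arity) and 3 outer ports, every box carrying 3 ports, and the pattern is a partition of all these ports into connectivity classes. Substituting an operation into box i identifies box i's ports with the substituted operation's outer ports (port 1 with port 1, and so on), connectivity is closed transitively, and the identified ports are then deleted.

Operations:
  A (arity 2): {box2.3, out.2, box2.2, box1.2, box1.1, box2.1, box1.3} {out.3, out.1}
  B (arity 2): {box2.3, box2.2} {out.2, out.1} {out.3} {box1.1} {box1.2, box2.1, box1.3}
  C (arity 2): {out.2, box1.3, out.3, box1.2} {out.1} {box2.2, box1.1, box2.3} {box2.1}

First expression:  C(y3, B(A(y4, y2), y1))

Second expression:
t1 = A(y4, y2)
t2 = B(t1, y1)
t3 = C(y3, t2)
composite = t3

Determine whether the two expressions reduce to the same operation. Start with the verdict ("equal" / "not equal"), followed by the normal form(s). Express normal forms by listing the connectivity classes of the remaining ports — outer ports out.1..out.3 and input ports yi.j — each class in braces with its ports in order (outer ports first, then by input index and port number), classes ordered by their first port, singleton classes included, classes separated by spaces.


The first expression, normalized: {out.1} {out.2, out.3, y3.2, y3.3} {y1.1, y2.1, y2.2, y2.3, y4.1, y4.2, y4.3} {y1.2, y1.3} {y3.1}
The second expression, normalized: {out.1} {out.2, out.3, y3.2, y3.3} {y1.1, y2.1, y2.2, y2.3, y4.1, y4.2, y4.3} {y1.2, y1.3} {y3.1}
Both agree, so they are equal.

equal; the common form is {out.1} {out.2, out.3, y3.2, y3.3} {y1.1, y2.1, y2.2, y2.3, y4.1, y4.2, y4.3} {y1.2, y1.3} {y3.1}


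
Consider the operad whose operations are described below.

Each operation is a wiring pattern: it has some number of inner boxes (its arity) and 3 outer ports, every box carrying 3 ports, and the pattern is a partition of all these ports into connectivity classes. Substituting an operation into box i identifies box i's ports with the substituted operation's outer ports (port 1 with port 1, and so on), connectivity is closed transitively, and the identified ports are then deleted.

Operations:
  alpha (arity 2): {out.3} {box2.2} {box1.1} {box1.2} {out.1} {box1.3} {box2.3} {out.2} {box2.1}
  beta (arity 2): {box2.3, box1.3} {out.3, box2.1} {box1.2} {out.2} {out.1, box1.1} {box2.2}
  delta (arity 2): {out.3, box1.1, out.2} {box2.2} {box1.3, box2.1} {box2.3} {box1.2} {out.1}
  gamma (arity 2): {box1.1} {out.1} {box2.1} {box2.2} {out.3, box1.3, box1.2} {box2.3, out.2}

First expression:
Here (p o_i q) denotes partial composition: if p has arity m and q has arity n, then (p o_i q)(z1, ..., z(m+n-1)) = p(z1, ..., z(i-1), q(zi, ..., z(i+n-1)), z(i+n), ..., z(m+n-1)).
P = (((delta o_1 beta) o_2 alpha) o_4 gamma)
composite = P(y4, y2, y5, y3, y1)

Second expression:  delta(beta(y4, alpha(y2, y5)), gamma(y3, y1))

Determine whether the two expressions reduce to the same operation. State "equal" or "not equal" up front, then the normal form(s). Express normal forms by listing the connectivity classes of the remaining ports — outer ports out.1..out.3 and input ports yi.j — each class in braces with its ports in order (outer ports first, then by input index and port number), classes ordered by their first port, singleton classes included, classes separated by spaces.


equal: each reduces to {out.1} {out.2, out.3, y4.1} {y1.1} {y1.2} {y1.3} {y2.1} {y2.2} {y2.3} {y3.1} {y3.2, y3.3} {y4.2} {y4.3} {y5.1} {y5.2} {y5.3}

The first expression reduces to {out.1} {out.2, out.3, y4.1} {y1.1} {y1.2} {y1.3} {y2.1} {y2.2} {y2.3} {y3.1} {y3.2, y3.3} {y4.2} {y4.3} {y5.1} {y5.2} {y5.3}
The second expression reduces to {out.1} {out.2, out.3, y4.1} {y1.1} {y1.2} {y1.3} {y2.1} {y2.2} {y2.3} {y3.1} {y3.2, y3.3} {y4.2} {y4.3} {y5.1} {y5.2} {y5.3}
One common form — equal.


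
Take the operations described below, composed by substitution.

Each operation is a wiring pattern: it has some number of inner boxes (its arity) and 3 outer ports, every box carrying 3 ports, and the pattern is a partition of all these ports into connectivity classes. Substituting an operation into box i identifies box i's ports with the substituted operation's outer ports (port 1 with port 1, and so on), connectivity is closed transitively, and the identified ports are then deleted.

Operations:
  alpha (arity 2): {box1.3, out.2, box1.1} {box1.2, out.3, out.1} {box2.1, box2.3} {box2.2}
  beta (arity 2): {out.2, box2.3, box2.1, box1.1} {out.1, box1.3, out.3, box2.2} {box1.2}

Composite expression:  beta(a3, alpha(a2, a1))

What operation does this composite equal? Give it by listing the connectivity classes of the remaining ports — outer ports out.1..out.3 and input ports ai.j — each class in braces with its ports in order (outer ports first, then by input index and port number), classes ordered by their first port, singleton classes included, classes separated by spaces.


{out.1, out.3, a2.1, a2.3, a3.3} {out.2, a2.2, a3.1} {a1.1, a1.3} {a1.2} {a3.2}

Treat the ports identified at beta as solder joints: merge, then drop.
alpha over (a2, a1) gives {out.1, out.3, a2.2} {out.2, a2.1, a2.3} {a1.1, a1.3} {a1.2}, out.j being that stage's outer ports
beta over (a3, a2, a1) gives {out.1, out.3, a2.1, a2.3, a3.3} {out.2, a2.2, a3.1} {a1.1, a1.3} {a1.2} {a3.2}, out.j being that stage's outer ports


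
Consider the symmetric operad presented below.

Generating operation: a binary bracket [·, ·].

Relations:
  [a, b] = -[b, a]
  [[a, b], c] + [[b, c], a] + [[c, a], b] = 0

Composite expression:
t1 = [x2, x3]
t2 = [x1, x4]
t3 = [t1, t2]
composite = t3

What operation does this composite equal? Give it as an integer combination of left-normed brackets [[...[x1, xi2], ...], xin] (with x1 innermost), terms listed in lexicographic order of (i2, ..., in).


-[[[x1, x4], x2], x3] + [[[x1, x4], x3], x2]

A multilinear Lie element is pinned by x1-initial words (x1 innermost).
Composite bracket: [[x2, x3], [x1, x4]]
Expanding via [a, b] = ab - ba: 8 signed words (2^3 = 8).
The x1-initial words carry the normal form:
  from x1x4x2x3, sign -1: term -[[[x1, x4], x2], x3]
  from x1x4x3x2, sign +1: term +[[[x1, x4], x3], x2]
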